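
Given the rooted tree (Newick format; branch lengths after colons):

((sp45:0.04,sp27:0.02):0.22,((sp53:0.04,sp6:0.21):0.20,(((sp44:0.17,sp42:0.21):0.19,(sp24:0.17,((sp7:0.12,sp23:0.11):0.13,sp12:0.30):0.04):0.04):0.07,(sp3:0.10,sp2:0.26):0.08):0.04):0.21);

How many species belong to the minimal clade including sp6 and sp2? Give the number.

10

The MRCA of sp6 and sp2 is the node subtending ((sp53,sp6),(((sp44,sp42),(sp24,((sp7,sp23),sp12))),(sp3,sp2))).
That clade contains 10 terminal taxa: sp12, sp2, sp23, sp24, sp3, sp42, sp44, sp53, sp6, sp7.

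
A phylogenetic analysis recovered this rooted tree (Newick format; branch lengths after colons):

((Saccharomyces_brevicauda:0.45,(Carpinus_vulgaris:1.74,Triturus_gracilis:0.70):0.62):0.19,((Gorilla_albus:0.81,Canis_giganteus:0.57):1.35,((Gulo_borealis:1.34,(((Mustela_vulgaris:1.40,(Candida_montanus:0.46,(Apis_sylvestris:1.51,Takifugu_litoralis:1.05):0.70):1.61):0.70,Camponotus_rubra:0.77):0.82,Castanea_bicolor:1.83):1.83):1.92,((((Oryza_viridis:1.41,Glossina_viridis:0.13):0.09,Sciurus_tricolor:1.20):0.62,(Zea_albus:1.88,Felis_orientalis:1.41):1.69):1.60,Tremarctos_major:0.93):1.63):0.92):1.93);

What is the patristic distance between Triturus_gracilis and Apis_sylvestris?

The path runs Triturus_gracilis → … → MRCA → … → Apis_sylvestris; the MRCA is the root of the tree.
Branch lengths along that path: 0.70 + 0.62 + 0.19 + 1.93 + 0.92 + 1.92 + 1.83 + 0.82 + 0.70 + 1.61 + 0.70 + 1.51 = 13.45.

13.45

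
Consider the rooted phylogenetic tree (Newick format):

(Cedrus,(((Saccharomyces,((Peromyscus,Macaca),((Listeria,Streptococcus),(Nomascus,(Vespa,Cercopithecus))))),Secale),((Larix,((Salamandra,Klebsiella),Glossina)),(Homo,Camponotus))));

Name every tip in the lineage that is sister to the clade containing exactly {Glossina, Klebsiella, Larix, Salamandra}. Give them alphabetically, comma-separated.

Camponotus, Homo

The clade containing exactly {Glossina, Klebsiella, Larix, Salamandra} attaches to the tree at the node subtending ((Larix,((Salamandra,Klebsiella),Glossina)),(Homo,Camponotus)).
The other lineage descending from that same node — the sister group — is (Homo,Camponotus); its 2 tips in alphabetical order are the answer.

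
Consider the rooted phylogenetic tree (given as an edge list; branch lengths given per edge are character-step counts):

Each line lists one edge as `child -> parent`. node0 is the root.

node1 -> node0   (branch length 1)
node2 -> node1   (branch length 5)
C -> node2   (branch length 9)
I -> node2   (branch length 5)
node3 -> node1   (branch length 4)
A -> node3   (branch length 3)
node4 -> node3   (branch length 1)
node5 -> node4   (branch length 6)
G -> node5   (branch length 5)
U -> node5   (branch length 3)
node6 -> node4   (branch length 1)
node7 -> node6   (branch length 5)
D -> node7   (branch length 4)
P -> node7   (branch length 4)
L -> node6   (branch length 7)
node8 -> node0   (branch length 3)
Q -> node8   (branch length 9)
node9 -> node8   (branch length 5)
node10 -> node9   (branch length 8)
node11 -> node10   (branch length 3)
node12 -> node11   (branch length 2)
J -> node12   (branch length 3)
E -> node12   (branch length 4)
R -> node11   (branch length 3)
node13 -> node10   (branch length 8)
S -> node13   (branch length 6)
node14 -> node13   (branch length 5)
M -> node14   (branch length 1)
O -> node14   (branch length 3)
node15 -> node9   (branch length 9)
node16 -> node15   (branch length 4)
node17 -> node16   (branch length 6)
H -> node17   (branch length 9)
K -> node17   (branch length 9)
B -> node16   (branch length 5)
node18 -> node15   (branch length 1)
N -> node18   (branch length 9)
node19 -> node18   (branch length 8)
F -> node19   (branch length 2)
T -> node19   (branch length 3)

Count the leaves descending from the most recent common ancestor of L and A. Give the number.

6

The MRCA of L and A is the node subtending (A,((G,U),((D,P),L))).
That clade contains 6 terminal taxa: A, D, G, L, P, U.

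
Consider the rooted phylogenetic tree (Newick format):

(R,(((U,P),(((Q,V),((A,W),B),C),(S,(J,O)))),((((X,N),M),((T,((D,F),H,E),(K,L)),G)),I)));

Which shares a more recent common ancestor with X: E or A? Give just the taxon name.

The MRCA of X and E subtends (((X,N),M),((T,((D,F),H,E),(K,L)),G)) (11 taxa).
The MRCA of X and A subtends (((U,P),(((Q,V),((A,W),B),C),(S,(J,O)))),((((X,N),M),((T,((D,F),H,E),(K,L)),G)),I)) (23 taxa).
The first is nested inside the second, so X shares a more recent common ancestor with E.

E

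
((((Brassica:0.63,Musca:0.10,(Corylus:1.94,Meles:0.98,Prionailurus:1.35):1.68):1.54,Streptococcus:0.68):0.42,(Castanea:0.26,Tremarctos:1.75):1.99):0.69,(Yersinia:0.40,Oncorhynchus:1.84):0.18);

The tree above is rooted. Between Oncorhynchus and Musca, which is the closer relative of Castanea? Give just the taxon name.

Musca

The MRCA of Castanea and Musca subtends (((Brassica,Musca,(Corylus,Meles,Prionailurus)),Streptococcus),(Castanea,Tremarctos)) (8 taxa).
The MRCA of Castanea and Oncorhynchus is the root, subtending the entire tree (10 taxa).
The first is nested inside the second, so Castanea shares a more recent common ancestor with Musca.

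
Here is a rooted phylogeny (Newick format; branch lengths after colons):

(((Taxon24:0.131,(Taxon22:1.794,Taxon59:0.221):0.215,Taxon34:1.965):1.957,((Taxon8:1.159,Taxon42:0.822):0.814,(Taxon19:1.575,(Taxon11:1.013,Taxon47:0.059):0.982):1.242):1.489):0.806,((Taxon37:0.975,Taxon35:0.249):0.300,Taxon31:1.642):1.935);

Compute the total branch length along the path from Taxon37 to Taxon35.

1.224

The path runs Taxon37 → … → MRCA → … → Taxon35; the MRCA is the node subtending (Taxon37,Taxon35).
Branch lengths along that path: 0.975 + 0.249 = 1.224.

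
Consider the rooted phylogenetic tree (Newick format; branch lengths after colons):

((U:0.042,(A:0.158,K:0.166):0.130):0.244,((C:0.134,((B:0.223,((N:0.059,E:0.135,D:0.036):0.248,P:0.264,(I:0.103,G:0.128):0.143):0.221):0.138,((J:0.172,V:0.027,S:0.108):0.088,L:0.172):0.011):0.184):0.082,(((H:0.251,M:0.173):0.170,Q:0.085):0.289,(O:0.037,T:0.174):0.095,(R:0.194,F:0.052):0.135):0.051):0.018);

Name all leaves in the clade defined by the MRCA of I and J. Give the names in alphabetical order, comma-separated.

B, D, E, G, I, J, L, N, P, S, V

Tracing I: it sits inside (I,G).
Tracing J: it sits inside (J,V,S).
The smallest clade enclosing both is ((B,((N,E,D),P,(I,G))),((J,V,S),L)); the answer is its 11 terminal taxa in alphabetical order.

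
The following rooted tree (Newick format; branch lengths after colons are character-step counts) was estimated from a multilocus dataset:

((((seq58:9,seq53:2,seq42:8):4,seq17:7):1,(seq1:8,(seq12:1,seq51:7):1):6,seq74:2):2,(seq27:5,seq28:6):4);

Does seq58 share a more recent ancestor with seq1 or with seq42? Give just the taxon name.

The MRCA of seq58 and seq42 subtends (seq58,seq53,seq42) (3 taxa).
The MRCA of seq58 and seq1 subtends (((seq58,seq53,seq42),seq17),(seq1,(seq12,seq51)),seq74) (8 taxa).
The first is nested inside the second, so seq58 shares a more recent common ancestor with seq42.

seq42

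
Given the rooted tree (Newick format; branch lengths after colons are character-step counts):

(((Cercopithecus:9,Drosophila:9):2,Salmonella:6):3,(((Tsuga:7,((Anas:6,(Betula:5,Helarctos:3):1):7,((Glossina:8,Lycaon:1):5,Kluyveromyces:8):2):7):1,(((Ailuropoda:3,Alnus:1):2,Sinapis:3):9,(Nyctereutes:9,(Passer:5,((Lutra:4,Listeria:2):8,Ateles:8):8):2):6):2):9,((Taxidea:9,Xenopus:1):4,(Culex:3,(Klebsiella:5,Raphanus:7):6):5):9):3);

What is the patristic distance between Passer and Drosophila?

The path runs Passer → … → MRCA → … → Drosophila; the MRCA is the root of the tree.
Branch lengths along that path: 5 + 2 + 6 + 2 + 9 + 3 + 3 + 2 + 9 = 41.

41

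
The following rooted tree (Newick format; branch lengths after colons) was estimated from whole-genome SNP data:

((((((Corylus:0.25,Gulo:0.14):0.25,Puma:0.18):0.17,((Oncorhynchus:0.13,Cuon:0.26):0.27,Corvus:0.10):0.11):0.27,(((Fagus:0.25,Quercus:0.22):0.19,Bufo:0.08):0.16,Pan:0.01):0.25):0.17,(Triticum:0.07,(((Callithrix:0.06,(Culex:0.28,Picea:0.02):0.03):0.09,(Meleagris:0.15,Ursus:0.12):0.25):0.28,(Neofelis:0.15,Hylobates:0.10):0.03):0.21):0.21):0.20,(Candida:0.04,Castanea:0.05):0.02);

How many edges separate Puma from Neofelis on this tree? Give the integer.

The MRCA of Puma and Neofelis is the node subtending (((((Corylus,Gulo),Puma),((Oncorhynchus,Cuon),Corvus)),(((Fagus,Quercus),Bufo),Pan)),(Triticum,(((Callithrix,(Culex,Picea)),(Meleagris,Ursus)),(Neofelis,Hylobates)))).
From Puma up to that node: 4 branches. From Neofelis up to the same node: 4 branches. Total: 4 + 4 = 8.

8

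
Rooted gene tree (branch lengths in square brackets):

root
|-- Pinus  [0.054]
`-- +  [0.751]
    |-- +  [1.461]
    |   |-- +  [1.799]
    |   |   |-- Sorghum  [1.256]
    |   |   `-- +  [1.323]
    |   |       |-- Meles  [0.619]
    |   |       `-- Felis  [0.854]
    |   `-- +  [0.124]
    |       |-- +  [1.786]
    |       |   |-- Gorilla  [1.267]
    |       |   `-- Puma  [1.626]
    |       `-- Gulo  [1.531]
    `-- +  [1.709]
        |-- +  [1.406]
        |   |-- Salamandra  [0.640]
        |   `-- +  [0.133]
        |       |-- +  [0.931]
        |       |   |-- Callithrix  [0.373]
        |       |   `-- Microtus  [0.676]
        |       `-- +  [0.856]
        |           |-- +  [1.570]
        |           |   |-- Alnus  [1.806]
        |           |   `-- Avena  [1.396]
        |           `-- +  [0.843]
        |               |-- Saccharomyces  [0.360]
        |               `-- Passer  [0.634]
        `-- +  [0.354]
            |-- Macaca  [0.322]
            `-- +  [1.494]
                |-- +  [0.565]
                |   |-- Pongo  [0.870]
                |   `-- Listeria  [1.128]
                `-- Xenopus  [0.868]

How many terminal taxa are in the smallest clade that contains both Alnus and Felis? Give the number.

17

The MRCA of Alnus and Felis is the node subtending (((Sorghum,(Meles,Felis)),((Gorilla,Puma),Gulo)),((Salamandra,((Callithrix,Microtus),((Alnus,Avena),(Saccharomyces,Passer)))),(Macaca,((Pongo,Listeria),Xenopus)))).
That clade contains 17 terminal taxa: Alnus, Avena, Callithrix, Felis, Gorilla, Gulo, Listeria, Macaca, Meles, Microtus, Passer, Pongo, Puma, Saccharomyces, Salamandra, Sorghum, Xenopus.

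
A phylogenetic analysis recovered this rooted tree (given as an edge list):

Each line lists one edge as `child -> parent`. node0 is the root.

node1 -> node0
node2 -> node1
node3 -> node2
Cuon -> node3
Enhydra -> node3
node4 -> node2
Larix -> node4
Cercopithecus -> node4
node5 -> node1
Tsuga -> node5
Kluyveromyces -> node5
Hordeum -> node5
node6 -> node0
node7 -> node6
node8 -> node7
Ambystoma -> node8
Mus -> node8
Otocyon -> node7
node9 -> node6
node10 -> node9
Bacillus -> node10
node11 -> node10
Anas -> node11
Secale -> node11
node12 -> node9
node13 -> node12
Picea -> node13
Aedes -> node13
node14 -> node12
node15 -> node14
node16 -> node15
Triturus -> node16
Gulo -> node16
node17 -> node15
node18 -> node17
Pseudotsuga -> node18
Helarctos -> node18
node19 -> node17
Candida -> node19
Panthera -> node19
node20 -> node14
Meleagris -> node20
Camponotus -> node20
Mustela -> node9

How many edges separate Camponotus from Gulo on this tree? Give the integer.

5

The MRCA of Camponotus and Gulo is the node subtending (((Triturus,Gulo),((Pseudotsuga,Helarctos),(Candida,Panthera))),(Meleagris,Camponotus)).
From Camponotus up to that node: 2 branches. From Gulo up to the same node: 3 branches. Total: 2 + 3 = 5.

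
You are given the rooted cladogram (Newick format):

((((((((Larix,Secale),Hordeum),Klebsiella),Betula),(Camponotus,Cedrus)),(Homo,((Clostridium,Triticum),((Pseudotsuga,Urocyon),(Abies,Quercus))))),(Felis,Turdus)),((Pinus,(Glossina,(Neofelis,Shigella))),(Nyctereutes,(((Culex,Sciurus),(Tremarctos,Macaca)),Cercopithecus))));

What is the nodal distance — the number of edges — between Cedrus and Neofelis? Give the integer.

10

The MRCA of Cedrus and Neofelis is the root of the tree.
From Cedrus up to that node: 5 branches. From Neofelis up to the same node: 5 branches. Total: 5 + 5 = 10.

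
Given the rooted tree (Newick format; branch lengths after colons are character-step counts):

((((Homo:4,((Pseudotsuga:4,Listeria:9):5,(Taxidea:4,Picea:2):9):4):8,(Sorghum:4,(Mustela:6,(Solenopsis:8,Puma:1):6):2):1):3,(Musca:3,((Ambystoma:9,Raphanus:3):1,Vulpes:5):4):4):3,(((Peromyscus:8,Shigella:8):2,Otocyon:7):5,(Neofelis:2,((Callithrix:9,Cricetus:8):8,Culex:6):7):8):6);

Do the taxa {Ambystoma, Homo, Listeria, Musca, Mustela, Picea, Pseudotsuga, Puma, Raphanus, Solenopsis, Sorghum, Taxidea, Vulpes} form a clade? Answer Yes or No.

Yes

The most recent common ancestor of these taxa subtends (((Homo,((Pseudotsuga,Listeria),(Taxidea,Picea))),(Sorghum,(Mustela,(Solenopsis,Puma)))),(Musca,((Ambystoma,Raphanus),Vulpes))).
That clade has exactly 13 tips — every listed taxon and nothing else — so the group is monophyletic.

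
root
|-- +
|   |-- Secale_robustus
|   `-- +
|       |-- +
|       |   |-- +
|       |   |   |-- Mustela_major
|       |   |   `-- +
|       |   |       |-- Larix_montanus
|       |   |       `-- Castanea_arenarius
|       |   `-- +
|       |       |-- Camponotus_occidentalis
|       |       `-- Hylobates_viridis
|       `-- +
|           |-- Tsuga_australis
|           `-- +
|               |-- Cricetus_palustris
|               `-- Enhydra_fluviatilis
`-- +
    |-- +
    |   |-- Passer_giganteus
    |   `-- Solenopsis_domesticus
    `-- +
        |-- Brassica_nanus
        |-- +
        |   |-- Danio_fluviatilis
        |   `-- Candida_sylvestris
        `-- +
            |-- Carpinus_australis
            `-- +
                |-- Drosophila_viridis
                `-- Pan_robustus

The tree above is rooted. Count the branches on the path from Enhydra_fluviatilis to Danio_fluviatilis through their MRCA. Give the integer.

9

The MRCA of Enhydra_fluviatilis and Danio_fluviatilis is the root of the tree.
From Enhydra_fluviatilis up to that node: 5 branches. From Danio_fluviatilis up to the same node: 4 branches. Total: 5 + 4 = 9.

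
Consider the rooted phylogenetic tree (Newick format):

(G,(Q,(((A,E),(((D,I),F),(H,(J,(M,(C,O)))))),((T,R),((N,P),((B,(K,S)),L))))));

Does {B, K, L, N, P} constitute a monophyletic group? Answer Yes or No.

No

The MRCA of the listed taxa subtends ((N,P),((B,(K,S)),L)).
That clade also contains S, which is not in the proposed group, so the group is not monophyletic.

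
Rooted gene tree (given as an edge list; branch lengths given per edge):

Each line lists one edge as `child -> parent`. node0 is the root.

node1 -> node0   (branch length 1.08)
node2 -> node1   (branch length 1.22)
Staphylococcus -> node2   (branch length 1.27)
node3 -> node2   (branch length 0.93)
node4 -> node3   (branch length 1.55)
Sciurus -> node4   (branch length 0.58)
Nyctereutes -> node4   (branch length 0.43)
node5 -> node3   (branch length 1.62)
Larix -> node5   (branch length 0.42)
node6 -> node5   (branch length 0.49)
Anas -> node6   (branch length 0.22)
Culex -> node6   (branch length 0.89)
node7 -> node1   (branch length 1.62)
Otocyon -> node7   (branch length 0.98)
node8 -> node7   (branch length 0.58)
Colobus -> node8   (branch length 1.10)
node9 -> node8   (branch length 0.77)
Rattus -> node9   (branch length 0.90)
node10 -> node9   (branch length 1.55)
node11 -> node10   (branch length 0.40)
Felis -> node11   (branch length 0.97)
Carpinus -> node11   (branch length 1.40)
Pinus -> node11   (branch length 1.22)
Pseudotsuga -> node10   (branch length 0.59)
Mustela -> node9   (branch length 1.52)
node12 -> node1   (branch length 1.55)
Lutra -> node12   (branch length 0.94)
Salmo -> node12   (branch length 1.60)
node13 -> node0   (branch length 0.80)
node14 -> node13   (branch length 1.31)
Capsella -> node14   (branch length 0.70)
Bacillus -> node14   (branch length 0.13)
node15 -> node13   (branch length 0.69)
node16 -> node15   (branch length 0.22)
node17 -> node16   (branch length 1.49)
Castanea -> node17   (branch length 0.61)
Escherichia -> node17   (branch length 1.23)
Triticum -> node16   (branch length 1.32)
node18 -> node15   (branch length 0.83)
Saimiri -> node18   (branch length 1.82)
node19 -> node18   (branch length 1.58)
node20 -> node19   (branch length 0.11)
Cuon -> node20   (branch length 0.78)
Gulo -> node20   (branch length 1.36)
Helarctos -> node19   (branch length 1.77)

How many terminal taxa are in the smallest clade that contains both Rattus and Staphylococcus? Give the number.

16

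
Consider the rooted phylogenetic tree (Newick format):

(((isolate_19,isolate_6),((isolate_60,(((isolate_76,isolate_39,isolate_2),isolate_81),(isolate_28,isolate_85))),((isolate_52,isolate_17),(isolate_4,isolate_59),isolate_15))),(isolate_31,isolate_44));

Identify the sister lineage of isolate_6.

isolate_19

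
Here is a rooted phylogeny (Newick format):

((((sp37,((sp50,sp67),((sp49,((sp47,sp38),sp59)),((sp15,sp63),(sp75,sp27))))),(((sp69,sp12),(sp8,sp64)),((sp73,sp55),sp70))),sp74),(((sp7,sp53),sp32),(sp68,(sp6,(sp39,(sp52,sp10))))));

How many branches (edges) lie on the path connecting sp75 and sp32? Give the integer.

11

The MRCA of sp75 and sp32 is the root of the tree.
From sp75 up to that node: 8 branches. From sp32 up to the same node: 3 branches. Total: 8 + 3 = 11.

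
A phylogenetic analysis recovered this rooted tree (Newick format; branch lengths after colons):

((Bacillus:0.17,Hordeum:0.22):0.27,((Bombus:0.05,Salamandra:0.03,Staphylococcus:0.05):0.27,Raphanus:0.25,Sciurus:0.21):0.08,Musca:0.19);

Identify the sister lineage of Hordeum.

Bacillus

Hordeum attaches to the tree at the node subtending (Bacillus,Hordeum).
The other lineage descending from that same node — the sister group — is the single tip Bacillus.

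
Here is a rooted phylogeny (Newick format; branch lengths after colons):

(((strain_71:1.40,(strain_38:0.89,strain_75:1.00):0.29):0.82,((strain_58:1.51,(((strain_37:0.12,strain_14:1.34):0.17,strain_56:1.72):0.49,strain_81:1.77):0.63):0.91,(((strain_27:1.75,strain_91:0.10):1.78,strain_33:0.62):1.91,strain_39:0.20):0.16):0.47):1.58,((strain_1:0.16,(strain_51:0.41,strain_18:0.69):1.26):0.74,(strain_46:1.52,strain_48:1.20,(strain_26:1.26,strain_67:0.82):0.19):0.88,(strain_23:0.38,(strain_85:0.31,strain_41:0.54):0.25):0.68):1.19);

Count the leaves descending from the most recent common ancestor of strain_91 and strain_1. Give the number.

22

The MRCA of strain_91 and strain_1 is the root, so the clade is the entire tree.
That clade contains 22 terminal taxa: strain_1, strain_14, strain_18, strain_23, strain_26, strain_27, strain_33, strain_37, strain_38, strain_39, strain_41, strain_46, strain_48, strain_51, strain_56, strain_58, strain_67, strain_71, strain_75, strain_81, strain_85, strain_91.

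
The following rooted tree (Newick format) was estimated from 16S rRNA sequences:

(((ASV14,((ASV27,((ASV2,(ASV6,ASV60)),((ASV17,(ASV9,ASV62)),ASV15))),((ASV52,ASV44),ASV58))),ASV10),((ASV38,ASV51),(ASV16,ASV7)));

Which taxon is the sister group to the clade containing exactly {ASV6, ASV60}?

The clade containing exactly {ASV6, ASV60} attaches to the tree at the node subtending (ASV2,(ASV6,ASV60)).
The other lineage descending from that same node — the sister group — is the single tip ASV2.

ASV2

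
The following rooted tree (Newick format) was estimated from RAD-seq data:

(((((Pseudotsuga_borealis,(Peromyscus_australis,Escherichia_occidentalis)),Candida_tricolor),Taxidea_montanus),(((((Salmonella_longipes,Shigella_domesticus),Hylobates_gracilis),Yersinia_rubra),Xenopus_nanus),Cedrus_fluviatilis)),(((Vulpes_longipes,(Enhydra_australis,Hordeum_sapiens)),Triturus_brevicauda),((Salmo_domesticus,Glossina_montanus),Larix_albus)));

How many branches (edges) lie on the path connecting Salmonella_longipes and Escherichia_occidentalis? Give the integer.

11

The MRCA of Salmonella_longipes and Escherichia_occidentalis is the node subtending ((((Pseudotsuga_borealis,(Peromyscus_australis,Escherichia_occidentalis)),Candida_tricolor),Taxidea_montanus),(((((Salmonella_longipes,Shigella_domesticus),Hylobates_gracilis),Yersinia_rubra),Xenopus_nanus),Cedrus_fluviatilis)).
From Salmonella_longipes up to that node: 6 branches. From Escherichia_occidentalis up to the same node: 5 branches. Total: 6 + 5 = 11.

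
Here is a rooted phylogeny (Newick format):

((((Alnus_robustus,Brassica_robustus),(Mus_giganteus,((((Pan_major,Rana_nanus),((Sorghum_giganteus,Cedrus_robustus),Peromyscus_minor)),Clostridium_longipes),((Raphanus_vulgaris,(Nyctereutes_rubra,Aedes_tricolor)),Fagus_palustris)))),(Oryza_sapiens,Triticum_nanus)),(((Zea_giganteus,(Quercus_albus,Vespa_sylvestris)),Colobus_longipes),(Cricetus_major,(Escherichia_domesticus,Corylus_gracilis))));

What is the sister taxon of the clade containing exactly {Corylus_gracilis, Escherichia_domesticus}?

Cricetus_major

The clade containing exactly {Corylus_gracilis, Escherichia_domesticus} attaches to the tree at the node subtending (Cricetus_major,(Escherichia_domesticus,Corylus_gracilis)).
The other lineage descending from that same node — the sister group — is the single tip Cricetus_major.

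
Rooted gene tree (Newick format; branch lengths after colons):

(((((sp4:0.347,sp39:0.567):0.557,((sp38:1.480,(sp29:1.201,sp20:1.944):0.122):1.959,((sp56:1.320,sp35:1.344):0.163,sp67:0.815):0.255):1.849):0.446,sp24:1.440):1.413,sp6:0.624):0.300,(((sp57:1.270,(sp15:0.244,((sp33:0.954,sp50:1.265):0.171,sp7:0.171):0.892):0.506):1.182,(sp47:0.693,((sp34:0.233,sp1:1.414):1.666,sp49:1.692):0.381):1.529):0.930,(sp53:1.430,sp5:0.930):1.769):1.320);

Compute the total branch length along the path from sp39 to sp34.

The path runs sp39 → … → MRCA → … → sp34; the MRCA is the root of the tree.
Branch lengths along that path: 0.567 + 0.557 + 0.446 + 1.413 + 0.300 + 1.320 + 0.930 + 1.529 + 0.381 + 1.666 + 0.233 = 9.342.

9.342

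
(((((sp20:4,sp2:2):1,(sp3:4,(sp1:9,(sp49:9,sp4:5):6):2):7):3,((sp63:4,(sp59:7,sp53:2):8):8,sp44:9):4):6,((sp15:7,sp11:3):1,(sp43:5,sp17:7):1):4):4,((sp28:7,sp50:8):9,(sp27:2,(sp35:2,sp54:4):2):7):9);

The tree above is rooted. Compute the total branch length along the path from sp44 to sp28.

48

The path runs sp44 → … → MRCA → … → sp28; the MRCA is the root of the tree.
Branch lengths along that path: 9 + 4 + 6 + 4 + 9 + 9 + 7 = 48.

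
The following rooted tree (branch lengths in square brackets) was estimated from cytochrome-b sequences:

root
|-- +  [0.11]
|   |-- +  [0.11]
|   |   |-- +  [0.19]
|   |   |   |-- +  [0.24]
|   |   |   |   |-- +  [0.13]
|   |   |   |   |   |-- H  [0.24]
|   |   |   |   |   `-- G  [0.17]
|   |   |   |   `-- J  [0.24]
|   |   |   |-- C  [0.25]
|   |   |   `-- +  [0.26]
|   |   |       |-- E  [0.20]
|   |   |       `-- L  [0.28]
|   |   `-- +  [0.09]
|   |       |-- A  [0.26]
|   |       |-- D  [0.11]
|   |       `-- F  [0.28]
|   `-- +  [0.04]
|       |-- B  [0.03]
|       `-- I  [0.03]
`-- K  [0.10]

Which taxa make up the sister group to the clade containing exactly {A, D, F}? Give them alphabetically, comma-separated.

C, E, G, H, J, L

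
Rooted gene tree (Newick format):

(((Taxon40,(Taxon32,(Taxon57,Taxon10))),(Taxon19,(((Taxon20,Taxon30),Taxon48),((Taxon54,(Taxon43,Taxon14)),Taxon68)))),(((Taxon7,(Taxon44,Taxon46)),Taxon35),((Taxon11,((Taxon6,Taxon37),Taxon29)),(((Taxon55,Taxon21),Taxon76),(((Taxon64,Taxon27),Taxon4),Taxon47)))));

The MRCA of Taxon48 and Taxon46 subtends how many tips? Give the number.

27

The MRCA of Taxon48 and Taxon46 is the root, so the clade is the entire tree.
That clade contains 27 terminal taxa: Taxon10, Taxon11, Taxon14, Taxon19, Taxon20, Taxon21, Taxon27, Taxon29, Taxon30, Taxon32, Taxon35, Taxon37, Taxon4, Taxon40, Taxon43, Taxon44, Taxon46, Taxon47, Taxon48, Taxon54, Taxon55, Taxon57, Taxon6, Taxon64, Taxon68, Taxon7, Taxon76.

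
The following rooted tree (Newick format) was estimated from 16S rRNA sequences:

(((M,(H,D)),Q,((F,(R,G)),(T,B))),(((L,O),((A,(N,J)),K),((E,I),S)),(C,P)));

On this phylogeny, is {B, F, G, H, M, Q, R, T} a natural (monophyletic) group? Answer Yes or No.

No

The MRCA of the listed taxa subtends ((M,(H,D)),Q,((F,(R,G)),(T,B))).
That clade also contains D, which is not in the proposed group, so the group is not monophyletic.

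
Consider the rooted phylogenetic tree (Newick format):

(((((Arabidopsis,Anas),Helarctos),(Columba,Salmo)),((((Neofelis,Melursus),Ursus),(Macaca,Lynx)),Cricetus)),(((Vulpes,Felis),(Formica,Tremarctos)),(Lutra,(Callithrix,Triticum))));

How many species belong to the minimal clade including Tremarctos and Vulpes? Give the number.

4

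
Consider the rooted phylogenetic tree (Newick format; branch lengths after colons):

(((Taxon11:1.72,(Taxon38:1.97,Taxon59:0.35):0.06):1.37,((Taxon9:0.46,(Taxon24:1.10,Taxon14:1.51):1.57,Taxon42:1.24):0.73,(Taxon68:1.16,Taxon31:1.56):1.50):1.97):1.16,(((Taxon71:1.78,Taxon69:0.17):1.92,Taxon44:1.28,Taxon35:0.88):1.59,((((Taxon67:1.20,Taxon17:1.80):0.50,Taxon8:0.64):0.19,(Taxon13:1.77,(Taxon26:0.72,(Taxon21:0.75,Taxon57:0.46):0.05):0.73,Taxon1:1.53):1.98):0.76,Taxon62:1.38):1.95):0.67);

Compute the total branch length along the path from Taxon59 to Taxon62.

6.94

The path runs Taxon59 → … → MRCA → … → Taxon62; the MRCA is the root of the tree.
Branch lengths along that path: 0.35 + 0.06 + 1.37 + 1.16 + 0.67 + 1.95 + 1.38 = 6.94.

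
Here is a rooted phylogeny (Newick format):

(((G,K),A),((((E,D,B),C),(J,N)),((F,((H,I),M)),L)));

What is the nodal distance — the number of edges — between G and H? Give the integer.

9

The MRCA of G and H is the root of the tree.
From G up to that node: 3 branches. From H up to the same node: 6 branches. Total: 3 + 6 = 9.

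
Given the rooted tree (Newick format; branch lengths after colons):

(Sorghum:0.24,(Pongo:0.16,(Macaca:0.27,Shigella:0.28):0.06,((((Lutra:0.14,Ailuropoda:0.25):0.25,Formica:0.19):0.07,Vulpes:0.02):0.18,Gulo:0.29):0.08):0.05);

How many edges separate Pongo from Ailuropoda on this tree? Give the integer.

The MRCA of Pongo and Ailuropoda is the node subtending (Pongo,(Macaca,Shigella),((((Lutra,Ailuropoda),Formica),Vulpes),Gulo)).
From Pongo up to that node: 1 branch. From Ailuropoda up to the same node: 5 branches. Total: 1 + 5 = 6.

6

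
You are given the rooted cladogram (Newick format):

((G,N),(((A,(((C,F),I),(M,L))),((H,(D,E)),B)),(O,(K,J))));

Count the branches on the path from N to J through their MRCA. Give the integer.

The MRCA of N and J is the root of the tree.
From N up to that node: 2 branches. From J up to the same node: 4 branches. Total: 2 + 4 = 6.

6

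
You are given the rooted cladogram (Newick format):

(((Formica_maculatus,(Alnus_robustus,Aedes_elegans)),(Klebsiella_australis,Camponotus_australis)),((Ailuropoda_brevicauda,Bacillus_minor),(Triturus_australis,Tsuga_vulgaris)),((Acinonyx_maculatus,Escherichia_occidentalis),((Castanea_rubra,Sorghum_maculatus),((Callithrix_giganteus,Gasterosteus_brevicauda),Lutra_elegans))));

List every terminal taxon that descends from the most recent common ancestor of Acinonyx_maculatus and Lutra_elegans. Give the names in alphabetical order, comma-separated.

Acinonyx_maculatus, Callithrix_giganteus, Castanea_rubra, Escherichia_occidentalis, Gasterosteus_brevicauda, Lutra_elegans, Sorghum_maculatus

Tracing Acinonyx_maculatus: it sits inside (Acinonyx_maculatus,Escherichia_occidentalis).
Tracing Lutra_elegans: it sits inside ((Callithrix_giganteus,Gasterosteus_brevicauda),Lutra_elegans).
The smallest clade enclosing both is ((Acinonyx_maculatus,Escherichia_occidentalis),((Castanea_rubra,Sorghum_maculatus),((Callithrix_giganteus,Gasterosteus_brevicauda),Lutra_elegans))); the answer is its 7 terminal taxa in alphabetical order.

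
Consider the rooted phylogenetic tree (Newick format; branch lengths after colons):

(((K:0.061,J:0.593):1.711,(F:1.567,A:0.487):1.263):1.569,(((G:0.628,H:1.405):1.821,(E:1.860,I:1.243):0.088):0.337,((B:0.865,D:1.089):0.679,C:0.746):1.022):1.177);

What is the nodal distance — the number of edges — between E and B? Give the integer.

6

The MRCA of E and B is the node subtending (((G,H),(E,I)),((B,D),C)).
From E up to that node: 3 branches. From B up to the same node: 3 branches. Total: 3 + 3 = 6.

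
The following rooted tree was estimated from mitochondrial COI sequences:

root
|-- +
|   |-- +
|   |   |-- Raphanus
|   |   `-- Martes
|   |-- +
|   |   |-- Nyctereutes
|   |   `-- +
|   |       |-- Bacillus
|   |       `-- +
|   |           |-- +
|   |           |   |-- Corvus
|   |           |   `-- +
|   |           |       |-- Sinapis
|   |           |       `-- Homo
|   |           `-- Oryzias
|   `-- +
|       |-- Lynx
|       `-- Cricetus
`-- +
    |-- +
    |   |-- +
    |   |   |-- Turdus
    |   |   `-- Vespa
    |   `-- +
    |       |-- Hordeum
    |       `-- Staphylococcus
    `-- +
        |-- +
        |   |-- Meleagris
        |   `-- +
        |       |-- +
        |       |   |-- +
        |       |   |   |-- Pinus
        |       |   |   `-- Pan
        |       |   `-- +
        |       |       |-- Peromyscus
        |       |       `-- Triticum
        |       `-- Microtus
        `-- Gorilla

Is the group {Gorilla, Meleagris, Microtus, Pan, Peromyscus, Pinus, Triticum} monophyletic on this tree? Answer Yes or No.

The most recent common ancestor of these taxa subtends ((Meleagris,(((Pinus,Pan),(Peromyscus,Triticum)),Microtus)),Gorilla).
That clade has exactly 7 tips — every listed taxon and nothing else — so the group is monophyletic.

Yes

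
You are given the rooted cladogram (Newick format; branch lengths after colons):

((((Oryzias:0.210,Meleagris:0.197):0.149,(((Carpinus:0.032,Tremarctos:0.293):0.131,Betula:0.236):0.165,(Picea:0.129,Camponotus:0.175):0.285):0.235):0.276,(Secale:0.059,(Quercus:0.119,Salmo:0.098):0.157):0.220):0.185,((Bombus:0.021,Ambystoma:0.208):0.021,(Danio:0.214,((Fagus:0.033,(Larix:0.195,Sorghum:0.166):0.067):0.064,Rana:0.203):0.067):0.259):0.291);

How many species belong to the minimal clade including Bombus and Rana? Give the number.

7

The MRCA of Bombus and Rana is the node subtending ((Bombus,Ambystoma),(Danio,((Fagus,(Larix,Sorghum)),Rana))).
That clade contains 7 terminal taxa: Ambystoma, Bombus, Danio, Fagus, Larix, Rana, Sorghum.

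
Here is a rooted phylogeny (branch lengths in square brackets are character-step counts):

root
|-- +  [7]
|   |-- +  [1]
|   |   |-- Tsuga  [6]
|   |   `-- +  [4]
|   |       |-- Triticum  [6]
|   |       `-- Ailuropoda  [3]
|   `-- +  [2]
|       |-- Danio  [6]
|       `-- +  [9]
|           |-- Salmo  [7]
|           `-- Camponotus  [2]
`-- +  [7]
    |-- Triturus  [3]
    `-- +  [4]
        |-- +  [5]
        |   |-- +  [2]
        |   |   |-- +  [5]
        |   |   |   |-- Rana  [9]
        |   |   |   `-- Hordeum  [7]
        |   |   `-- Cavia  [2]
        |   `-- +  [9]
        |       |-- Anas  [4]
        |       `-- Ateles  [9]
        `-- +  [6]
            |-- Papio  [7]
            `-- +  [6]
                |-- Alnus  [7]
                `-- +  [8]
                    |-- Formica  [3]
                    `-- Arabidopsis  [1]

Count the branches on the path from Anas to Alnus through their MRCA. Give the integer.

The MRCA of Anas and Alnus is the node subtending ((((Rana,Hordeum),Cavia),(Anas,Ateles)),(Papio,(Alnus,(Formica,Arabidopsis)))).
From Anas up to that node: 3 branches. From Alnus up to the same node: 3 branches. Total: 3 + 3 = 6.

6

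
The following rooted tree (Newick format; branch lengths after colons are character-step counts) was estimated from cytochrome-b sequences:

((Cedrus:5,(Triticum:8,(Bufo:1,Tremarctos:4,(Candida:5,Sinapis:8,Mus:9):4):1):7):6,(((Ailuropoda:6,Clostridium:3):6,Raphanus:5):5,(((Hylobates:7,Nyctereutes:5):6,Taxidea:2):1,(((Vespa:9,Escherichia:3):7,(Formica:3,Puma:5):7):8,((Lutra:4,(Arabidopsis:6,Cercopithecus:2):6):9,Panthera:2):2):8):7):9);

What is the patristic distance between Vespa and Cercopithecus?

43

The path runs Vespa → … → MRCA → … → Cercopithecus; the MRCA is the node subtending (((Vespa,Escherichia),(Formica,Puma)),((Lutra,(Arabidopsis,Cercopithecus)),Panthera)).
Branch lengths along that path: 9 + 7 + 8 + 2 + 9 + 6 + 2 = 43.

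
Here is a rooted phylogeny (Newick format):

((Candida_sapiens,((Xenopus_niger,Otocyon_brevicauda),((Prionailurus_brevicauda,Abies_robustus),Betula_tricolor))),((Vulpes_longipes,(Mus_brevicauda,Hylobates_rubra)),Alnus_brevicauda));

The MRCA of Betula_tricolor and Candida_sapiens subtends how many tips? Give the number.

6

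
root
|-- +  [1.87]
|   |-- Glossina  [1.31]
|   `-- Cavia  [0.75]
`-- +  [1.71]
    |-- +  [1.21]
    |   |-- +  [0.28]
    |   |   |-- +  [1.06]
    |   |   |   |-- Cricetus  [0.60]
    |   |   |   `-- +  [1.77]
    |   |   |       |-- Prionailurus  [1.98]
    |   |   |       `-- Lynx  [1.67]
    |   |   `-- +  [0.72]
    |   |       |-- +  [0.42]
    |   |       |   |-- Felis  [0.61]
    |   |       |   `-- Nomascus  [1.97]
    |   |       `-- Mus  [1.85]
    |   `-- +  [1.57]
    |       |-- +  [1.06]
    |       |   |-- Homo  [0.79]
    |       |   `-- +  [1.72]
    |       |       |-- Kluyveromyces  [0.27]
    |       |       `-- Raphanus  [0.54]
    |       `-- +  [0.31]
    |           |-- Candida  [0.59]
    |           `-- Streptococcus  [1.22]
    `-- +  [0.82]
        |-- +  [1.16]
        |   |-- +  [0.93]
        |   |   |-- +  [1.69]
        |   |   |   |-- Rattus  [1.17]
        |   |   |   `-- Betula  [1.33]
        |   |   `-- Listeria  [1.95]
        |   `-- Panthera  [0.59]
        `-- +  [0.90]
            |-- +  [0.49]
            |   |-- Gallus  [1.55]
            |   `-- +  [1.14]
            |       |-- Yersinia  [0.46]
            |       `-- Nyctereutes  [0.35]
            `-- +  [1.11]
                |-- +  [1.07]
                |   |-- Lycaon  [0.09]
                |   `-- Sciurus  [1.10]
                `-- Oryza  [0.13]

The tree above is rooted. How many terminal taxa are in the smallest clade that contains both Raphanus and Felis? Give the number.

11

The MRCA of Raphanus and Felis is the node subtending (((Cricetus,(Prionailurus,Lynx)),((Felis,Nomascus),Mus)),((Homo,(Kluyveromyces,Raphanus)),(Candida,Streptococcus))).
That clade contains 11 terminal taxa: Candida, Cricetus, Felis, Homo, Kluyveromyces, Lynx, Mus, Nomascus, Prionailurus, Raphanus, Streptococcus.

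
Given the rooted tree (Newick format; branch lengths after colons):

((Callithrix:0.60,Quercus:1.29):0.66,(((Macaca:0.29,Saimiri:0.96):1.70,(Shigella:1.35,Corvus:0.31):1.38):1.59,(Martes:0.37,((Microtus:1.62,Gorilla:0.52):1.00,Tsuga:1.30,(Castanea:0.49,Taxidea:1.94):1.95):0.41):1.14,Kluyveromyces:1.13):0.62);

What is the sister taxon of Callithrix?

Quercus

Callithrix attaches to the tree at the node subtending (Callithrix,Quercus).
The other lineage descending from that same node — the sister group — is the single tip Quercus.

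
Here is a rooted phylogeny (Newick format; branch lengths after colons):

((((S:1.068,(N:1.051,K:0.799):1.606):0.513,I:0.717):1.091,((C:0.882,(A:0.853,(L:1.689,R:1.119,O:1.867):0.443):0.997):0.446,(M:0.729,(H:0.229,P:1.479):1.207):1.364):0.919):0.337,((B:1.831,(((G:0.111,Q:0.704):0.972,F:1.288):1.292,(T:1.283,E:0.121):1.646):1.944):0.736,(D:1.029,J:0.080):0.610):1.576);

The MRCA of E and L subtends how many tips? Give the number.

20

The MRCA of E and L is the root, so the clade is the entire tree.
That clade contains 20 terminal taxa: A, B, C, D, E, F, G, H, I, J, K, L, M, N, O, P, Q, R, S, T.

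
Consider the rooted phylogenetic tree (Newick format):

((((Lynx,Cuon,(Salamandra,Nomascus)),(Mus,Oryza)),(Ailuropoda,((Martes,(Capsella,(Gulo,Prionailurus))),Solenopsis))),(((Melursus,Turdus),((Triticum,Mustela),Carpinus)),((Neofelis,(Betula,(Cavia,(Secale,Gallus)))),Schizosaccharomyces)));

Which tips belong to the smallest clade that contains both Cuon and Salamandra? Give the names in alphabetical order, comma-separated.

Tracing Cuon: it sits inside (Lynx,Cuon,(Salamandra,Nomascus)).
Tracing Salamandra: it sits inside (Salamandra,Nomascus).
The smallest clade enclosing both is (Lynx,Cuon,(Salamandra,Nomascus)); the answer is its 4 terminal taxa in alphabetical order.

Cuon, Lynx, Nomascus, Salamandra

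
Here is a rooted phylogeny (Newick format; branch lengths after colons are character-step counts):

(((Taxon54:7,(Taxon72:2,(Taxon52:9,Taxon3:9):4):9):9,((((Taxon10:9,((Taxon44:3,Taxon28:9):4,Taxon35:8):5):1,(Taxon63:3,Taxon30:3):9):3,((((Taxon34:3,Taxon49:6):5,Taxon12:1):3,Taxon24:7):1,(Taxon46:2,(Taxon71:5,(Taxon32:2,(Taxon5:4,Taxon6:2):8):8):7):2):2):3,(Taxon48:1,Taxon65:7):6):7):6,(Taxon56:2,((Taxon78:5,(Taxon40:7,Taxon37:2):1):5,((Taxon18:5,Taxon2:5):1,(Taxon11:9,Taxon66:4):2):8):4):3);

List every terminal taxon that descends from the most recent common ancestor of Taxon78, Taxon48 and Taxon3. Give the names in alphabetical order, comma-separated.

Taxon10, Taxon11, Taxon12, Taxon18, Taxon2, Taxon24, Taxon28, Taxon3, Taxon30, Taxon32, Taxon34, Taxon35, Taxon37, Taxon40, Taxon44, Taxon46, Taxon48, Taxon49, Taxon5, Taxon52, Taxon54, Taxon56, Taxon6, Taxon63, Taxon65, Taxon66, Taxon71, Taxon72, Taxon78

Tracing Taxon78: it sits inside (Taxon78,(Taxon40,Taxon37)).
Tracing Taxon48: it sits inside (Taxon48,Taxon65).
Tracing Taxon3: it sits inside (Taxon52,Taxon3).
The smallest clade enclosing all 3 is the whole tree (their MRCA is the root), so the answer is all 29 tips in alphabetical order.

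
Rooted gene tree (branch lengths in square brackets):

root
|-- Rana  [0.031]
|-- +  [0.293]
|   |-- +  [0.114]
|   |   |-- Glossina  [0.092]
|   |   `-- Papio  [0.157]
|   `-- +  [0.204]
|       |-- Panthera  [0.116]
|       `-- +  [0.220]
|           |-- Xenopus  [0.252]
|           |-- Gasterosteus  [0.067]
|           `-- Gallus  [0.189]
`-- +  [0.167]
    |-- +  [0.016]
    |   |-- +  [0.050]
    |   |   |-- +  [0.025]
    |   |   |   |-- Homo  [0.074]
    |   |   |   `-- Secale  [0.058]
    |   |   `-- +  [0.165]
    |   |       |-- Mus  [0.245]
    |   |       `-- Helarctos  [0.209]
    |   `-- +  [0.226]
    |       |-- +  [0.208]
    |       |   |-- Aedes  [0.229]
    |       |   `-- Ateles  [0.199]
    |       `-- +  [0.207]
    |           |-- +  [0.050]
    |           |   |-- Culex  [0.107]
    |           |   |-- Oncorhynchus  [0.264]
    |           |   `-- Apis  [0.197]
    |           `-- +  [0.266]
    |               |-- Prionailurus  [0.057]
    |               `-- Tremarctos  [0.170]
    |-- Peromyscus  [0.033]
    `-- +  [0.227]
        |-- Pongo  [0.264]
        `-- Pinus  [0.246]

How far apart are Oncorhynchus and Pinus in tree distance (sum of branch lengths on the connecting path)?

The path runs Oncorhynchus → … → MRCA → … → Pinus; the MRCA is the node subtending ((((Homo,Secale),(Mus,Helarctos)),((Aedes,Ateles),((Culex,Oncorhynchus,Apis),(Prionailurus,Tremarctos)))),Peromyscus,(Pongo,Pinus)).
Branch lengths along that path: 0.264 + 0.050 + 0.207 + 0.226 + 0.016 + 0.227 + 0.246 = 1.236.

1.236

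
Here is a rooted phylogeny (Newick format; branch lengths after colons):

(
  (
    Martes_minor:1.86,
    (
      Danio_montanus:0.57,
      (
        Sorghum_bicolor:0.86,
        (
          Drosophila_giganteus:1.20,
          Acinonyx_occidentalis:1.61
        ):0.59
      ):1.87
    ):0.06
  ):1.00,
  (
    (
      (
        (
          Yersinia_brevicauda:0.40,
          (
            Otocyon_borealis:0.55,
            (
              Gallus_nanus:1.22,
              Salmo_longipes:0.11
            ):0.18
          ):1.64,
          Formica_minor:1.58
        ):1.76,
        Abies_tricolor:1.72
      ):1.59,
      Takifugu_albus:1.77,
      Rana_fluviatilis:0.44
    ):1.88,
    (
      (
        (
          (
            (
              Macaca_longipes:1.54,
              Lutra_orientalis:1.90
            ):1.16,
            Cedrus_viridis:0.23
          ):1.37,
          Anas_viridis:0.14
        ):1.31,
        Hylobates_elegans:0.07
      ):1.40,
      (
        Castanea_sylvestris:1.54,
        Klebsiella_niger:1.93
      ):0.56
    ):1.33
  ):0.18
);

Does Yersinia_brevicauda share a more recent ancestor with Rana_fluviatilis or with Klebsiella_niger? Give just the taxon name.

The MRCA of Yersinia_brevicauda and Rana_fluviatilis subtends (((Yersinia_brevicauda,(Otocyon_borealis,(Gallus_nanus,Salmo_longipes)),Formica_minor),Abies_tricolor),Takifugu_albus,Rana_fluviatilis) (8 taxa).
The MRCA of Yersinia_brevicauda and Klebsiella_niger subtends ((((Yersinia_brevicauda,(Otocyon_borealis,(Gallus_nanus,Salmo_longipes)),Formica_minor),Abies_tricolor),Takifugu_albus,Rana_fluviatilis),(((((Macaca_longipes,Lutra_orientalis),Cedrus_viridis),Anas_viridis),Hylobates_elegans),(Castanea_sylvestris,Klebsiella_niger))) (15 taxa).
The first is nested inside the second, so Yersinia_brevicauda shares a more recent common ancestor with Rana_fluviatilis.

Rana_fluviatilis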